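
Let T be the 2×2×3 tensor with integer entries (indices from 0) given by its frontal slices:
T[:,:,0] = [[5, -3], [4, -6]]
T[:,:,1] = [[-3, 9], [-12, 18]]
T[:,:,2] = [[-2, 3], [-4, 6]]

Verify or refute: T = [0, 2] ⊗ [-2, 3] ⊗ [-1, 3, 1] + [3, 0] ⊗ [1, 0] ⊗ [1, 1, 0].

No

Reconstruct entry (0,0,0) from the claimed factors: Σₗ aₗ[0]bₗ[0]cₗ[0] = (0)·(-2)·(-1) + (3)·(1)·(1) = 3, but T[0,0,0] = 5. The claim is false.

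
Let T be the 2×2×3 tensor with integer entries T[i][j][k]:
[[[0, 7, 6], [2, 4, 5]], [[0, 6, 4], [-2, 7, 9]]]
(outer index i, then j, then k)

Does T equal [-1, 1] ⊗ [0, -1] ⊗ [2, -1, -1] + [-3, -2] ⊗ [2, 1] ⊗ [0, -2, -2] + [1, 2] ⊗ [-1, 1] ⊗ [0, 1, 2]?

No

Reconstruct entry (0,0,1) from the claimed factors: Σₗ aₗ[0]bₗ[0]cₗ[1] = (-1)·(0)·(-1) + (-3)·(2)·(-2) + (1)·(-1)·(1) = 11, but T[0,0,1] = 7. The claim is false.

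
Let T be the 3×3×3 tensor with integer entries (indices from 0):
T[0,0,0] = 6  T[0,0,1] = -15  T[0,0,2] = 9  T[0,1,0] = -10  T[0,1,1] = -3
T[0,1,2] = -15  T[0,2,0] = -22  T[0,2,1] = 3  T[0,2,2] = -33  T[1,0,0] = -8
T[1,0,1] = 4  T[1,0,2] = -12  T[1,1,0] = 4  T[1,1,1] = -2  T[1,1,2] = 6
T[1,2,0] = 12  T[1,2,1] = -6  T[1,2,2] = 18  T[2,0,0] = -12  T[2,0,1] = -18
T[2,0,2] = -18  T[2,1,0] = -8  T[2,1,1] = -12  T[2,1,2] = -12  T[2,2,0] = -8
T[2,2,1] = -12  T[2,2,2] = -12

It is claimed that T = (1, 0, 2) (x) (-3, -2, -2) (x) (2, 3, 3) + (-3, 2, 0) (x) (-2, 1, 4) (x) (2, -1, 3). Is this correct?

Reconstruct entry (0,2,0) from the claimed factors: Σₗ aₗ[0]bₗ[2]cₗ[0] = (1)·(-2)·(2) + (-3)·(4)·(2) = -28, but T[0,2,0] = -22. The claim is false.

No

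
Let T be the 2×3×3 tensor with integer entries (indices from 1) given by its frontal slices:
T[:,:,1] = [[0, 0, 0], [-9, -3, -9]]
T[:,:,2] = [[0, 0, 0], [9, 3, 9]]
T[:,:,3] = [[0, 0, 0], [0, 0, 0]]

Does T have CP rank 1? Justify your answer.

Yes

The mode-1 fibre T[:,1,1] = [0, -9] gives a = [0, 1] (primitive direction); the mode-2 fibre T[2,:,1] = [-9, -3, -9] gives b = [3, 1, 3]; then c[k] = T[2,1,k] / (a[2]·b[1]) = [-9, 9, 0] / 3 = [-3, 3, 0].
Expanding [0, 1] (x) [3, 1, 3] (x) [-3, 3, 0] reproduces all 18 entries of T, so T = [0, 1] (x) [3, 1, 3] (x) [-3, 3, 0] and rank(T) ≤ 1.
Equivalently every frontal slice T[:,:,k] is c[k] times the rank-1 matrix [0, 1] (x) [3, 1, 3]. So T has rank 1 (it is nonzero).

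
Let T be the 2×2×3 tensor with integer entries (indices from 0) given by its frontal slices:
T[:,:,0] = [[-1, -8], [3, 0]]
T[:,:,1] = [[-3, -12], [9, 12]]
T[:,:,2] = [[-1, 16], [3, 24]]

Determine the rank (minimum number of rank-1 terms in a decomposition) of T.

Lower bound: in the mode-3 unfolding of T (rows indexed by k, columns by (i,j)) the 2×2 minor on rows k ∈ {0, 1}, columns (i,j) ∈ {(0,0), (0,1)} is det [[-1, -8], [-3, -12]] = -12 ≠ 0, so that unfolding has rank ≥ 2 and hence rank(T) ≥ 2 (CP rank is at least every unfolding rank, though it can be larger).
Upper bound: with S_k = T[:,:,k], the two rank-1 terms a₁b₁ᵀ, a₂b₂ᵀ are the rank-1 members of the pencil x·S₀ + y·S₁.
det(x·S₀ + y·S₁) is 24·x² + 96·xy + 72·y² = 24·(x + 3·y)(x + y), vanishing at (x:y) = (3:-1) and (1:-1).
M₁ = 3·S₀ − S₁ = [[0, -12], [0, -12]] = (-12)·[1, 1][0, 1]ᵀ and M₂ = S₀ − S₁ = [[2, 4], [-6, -12]] = 2·[1, -3][1, 2]ᵀ, so take a₁ = [1, 1], b₁ = [0, 1], a₂ = [1, -3], b₂ = [1, 2].
Each slice is an integer combination of E₁ = a₁b₁ᵀ and E₂ = a₂b₂ᵀ: S₀ = −6·E₁ − E₂, S₁ = −6·E₁ − 3·E₂, S₂ = 18·E₁ − E₂; reading off coefficients, c₁ = [-6, -6, 18] and c₂ = [-1, -3, -1].
Hence T = [1, 1] ∘ [0, 1] ∘ [-6, -6, 18] + [1, -3] ∘ [1, 2] ∘ [-1, -3, -1], so rank(T) ≤ 2.
These bounds meet, so rank(T) = 2.

2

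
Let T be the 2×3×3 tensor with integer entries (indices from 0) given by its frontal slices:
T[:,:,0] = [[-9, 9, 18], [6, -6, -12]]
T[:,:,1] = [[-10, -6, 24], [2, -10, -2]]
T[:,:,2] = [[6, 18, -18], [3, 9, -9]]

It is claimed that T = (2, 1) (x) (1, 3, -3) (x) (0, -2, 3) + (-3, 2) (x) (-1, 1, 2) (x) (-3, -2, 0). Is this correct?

Yes

Reconstruct entrywise from the claimed factors. For example, T[1,1,1] = -10 and Σₗ aₗ[1]bₗ[1]cₗ[1] = (1)·(3)·(-2) + (2)·(1)·(-2) = -10; checking all 18 entries, every one matches. The claim holds.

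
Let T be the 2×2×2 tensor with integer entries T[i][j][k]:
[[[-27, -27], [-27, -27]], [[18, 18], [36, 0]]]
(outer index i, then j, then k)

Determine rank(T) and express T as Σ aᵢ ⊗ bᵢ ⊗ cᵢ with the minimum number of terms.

rank(T) = 2

Lower bound: the mode-3 unfolding of T (rows indexed by k, columns by (i,j) = (0,0), (0,1), (1,0), (1,1)) is [[-27, -27, 18, 36], [-27, -27, 18, 0]].
There the 2×2 minor on rows k ∈ {0, 1}, columns (i,j) ∈ {(0,0), (1,1)} is det [[-27, 36], [-27, 0]] = 972 ≠ 0, so this unfolding has rank ≥ 2; CP rank is at least every unfolding rank, so rank(T) ≥ 2. (Unfolding ranks only ever bound the CP rank from below — rank(T) can be strictly larger than all of them — so the matching upper bound has to come from an explicit 2-term decomposition.)
Upper bound — finding two terms. Write S_k = T[:,:,k] for the frontal slices: S₀ = [[-27, -27], [18, 36]], S₁ = [[-27, -27], [18, 0]].
If T = a₁ ⊗ b₁ ⊗ c₁ + a₂ ⊗ b₂ ⊗ c₂ then each S_k = c₁[k]·a₁b₁ᵀ + c₂[k]·a₂b₂ᵀ. S₀ and S₁ are linearly independent, so a₁b₁ᵀ and a₂b₂ᵀ must span the same plane of matrices: they are the rank-1 matrices of the form x·S₀ + y·S₁.
det(x·S₀ + y·S₁) is −486·x² + 486·y² = (-486)·(x − y)(x + y), vanishing at (x:y) = (1:1) and (1:-1).
M₁ = S₀ + S₁ = [[-54, -54], [36, 36]] = (-18)·[3, -2][1, 1]ᵀ and M₂ = S₀ − S₁ = [[0, 0], [0, 36]] = 36·[0, 1][0, 1]ᵀ, so take a₁ = [3, -2], b₁ = [1, 1], a₂ = [0, 1], b₂ = [0, 1].
Each slice is an integer combination of E₁ = a₁b₁ᵀ and E₂ = a₂b₂ᵀ: S₀ = −9·E₁ + 18·E₂, S₁ = −9·E₁ − 18·E₂; reading off coefficients, c₁ = [-9, -9] and c₂ = [18, -18].
Hence T = [3, -2] ⊗ [1, 1] ⊗ [-9, -9] + [0, 1] ⊗ [0, 1] ⊗ [18, -18], so rank(T) ≤ 2.
These bounds meet, so rank(T) = 2.
Check entry T[0,0,1] = -27: (3)·(1)·(-9) + (0)·(0)·(-18) = -27.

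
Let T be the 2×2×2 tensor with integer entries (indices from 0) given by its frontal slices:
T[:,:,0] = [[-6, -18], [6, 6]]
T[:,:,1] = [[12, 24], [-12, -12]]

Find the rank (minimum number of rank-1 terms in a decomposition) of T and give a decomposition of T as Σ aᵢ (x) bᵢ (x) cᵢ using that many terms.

rank(T) = 2

Lower bound: the mode-3 unfolding of T (rows indexed by k, columns by (i,j) = (0,0), (0,1), (1,0), (1,1)) is [[-6, -18, 6, 6], [12, 24, -12, -12]].
There the 2×2 minor on rows k ∈ {0, 1}, columns (i,j) ∈ {(0,0), (0,1)} is det [[-6, -18], [12, 24]] = 72 ≠ 0, so this unfolding has rank ≥ 2; CP rank is at least every unfolding rank, so rank(T) ≥ 2. (Unfolding ranks only ever bound the CP rank from below — rank(T) can be strictly larger than all of them — so the matching upper bound has to come from an explicit 2-term decomposition.)
Upper bound — finding two terms. Write S_k = T[:,:,k] for the frontal slices: S₀ = [[-6, -18], [6, 6]], S₁ = [[12, 24], [-12, -12]].
If T = a₁ (x) b₁ (x) c₁ + a₂ (x) b₂ (x) c₂ then each S_k = c₁[k]·a₁b₁ᵀ + c₂[k]·a₂b₂ᵀ. S₀ and S₁ are linearly independent, so a₁b₁ᵀ and a₂b₂ᵀ must span the same plane of matrices: they are the rank-1 matrices of the form x·S₀ + y·S₁.
det(x·S₀ + y·S₁) is 72·x² − 216·xy + 144·y² = 72·(x − 2·y)(x − y), vanishing at (x:y) = (2:1) and (1:1).
M₁ = 2·S₀ + S₁ = [[0, -12], [0, 0]] = (-12)·[1, 0][0, 1]ᵀ and M₂ = S₀ + S₁ = [[6, 6], [-6, -6]] = 6·[1, -1][1, 1]ᵀ, so take a₁ = [1, 0], b₁ = [0, 1], a₂ = [1, -1], b₂ = [1, 1].
Each slice is an integer combination of E₁ = a₁b₁ᵀ and E₂ = a₂b₂ᵀ: S₀ = −12·E₁ − 6·E₂, S₁ = 12·E₁ + 12·E₂; reading off coefficients, c₁ = [-12, 12] and c₂ = [-6, 12].
Hence T = [1, 0] (x) [0, 1] (x) [-12, 12] + [1, -1] (x) [1, 1] (x) [-6, 12], so rank(T) ≤ 2.
These bounds meet, so rank(T) = 2.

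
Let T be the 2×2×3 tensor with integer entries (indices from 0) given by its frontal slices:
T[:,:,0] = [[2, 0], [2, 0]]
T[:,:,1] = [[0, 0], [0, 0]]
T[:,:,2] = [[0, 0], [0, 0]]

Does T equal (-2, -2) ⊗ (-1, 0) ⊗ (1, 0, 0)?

Reconstruct entrywise from the claimed factors. For example, T[1,1,2] = 0 and Σₗ aₗ[1]bₗ[1]cₗ[2] = (-2)·(0)·(0) = 0; checking all 12 entries, every one matches. The claim holds.

Yes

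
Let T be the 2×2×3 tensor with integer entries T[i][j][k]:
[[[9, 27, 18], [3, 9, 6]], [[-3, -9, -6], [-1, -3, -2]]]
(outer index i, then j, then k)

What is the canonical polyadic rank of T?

Lower bound: T ≠ 0 (e.g. T[0,0,0] = 9), so rank(T) ≥ 1.
Upper bound: the mode-1 fibre T[:,0,0] = [9, -3] gives a = [3, -1] (primitive direction); the mode-2 fibre T[0,:,0] = [9, 3] gives b = [3, 1]; then c[k] = T[0,0,k] / (a[0]·b[0]) = [9, 27, 18] / 9 = [1, 3, 2].
Expanding [3, -1] ⊗ [3, 1] ⊗ [1, 3, 2] reproduces all 12 entries of T, so T = [3, -1] ⊗ [3, 1] ⊗ [1, 3, 2] and rank(T) ≤ 1.
These bounds meet, so rank(T) = 1.

1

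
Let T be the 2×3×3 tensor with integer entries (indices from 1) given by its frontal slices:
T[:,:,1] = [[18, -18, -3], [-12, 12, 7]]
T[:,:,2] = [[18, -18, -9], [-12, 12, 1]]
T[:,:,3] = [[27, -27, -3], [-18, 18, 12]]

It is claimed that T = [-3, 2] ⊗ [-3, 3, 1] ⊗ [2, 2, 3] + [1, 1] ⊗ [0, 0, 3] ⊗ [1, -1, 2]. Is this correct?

Reconstruct entrywise from the claimed factors. For example, T[1,2,1] = -18 and Σₗ aₗ[1]bₗ[2]cₗ[1] = (-3)·(3)·(2) + (1)·(0)·(1) = -18; checking all 18 entries, every one matches. The claim holds.

Yes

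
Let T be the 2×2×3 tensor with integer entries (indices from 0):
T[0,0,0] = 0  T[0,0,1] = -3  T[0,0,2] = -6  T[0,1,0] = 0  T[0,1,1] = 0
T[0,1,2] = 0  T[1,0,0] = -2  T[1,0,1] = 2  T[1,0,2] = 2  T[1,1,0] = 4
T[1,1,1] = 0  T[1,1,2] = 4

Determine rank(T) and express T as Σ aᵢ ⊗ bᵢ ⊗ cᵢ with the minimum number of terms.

rank(T) = 2

Lower bound: the mode-2 unfolding of T (rows indexed by j, columns by (i,k) = (0,0), (0,1), (0,2), (1,0), (1,1), (1,2)) is [[0, -3, -6, -2, 2, 2], [0, 0, 0, 4, 0, 4]].
There the 2×2 minor on rows j ∈ {0, 1}, columns (i,k) ∈ {(0,1), (1,0)} is det [[-3, -2], [0, 4]] = -12 ≠ 0, so this unfolding has rank ≥ 2; CP rank is at least every unfolding rank, so rank(T) ≥ 2. (Unfolding ranks only ever bound the CP rank from below — rank(T) can be strictly larger than all of them — so the matching upper bound has to come from an explicit 2-term decomposition.)
Upper bound — finding two terms. Write S_k = T[:,:,k] for the frontal slices: S₀ = [[0, 0], [-2, 4]], S₁ = [[-3, 0], [2, 0]], S₂ = [[-6, 0], [2, 4]].
If T = a₁ ⊗ b₁ ⊗ c₁ + a₂ ⊗ b₂ ⊗ c₂ then each S_k = c₁[k]·a₁b₁ᵀ + c₂[k]·a₂b₂ᵀ. S₀ and S₁ are linearly independent, so a₁b₁ᵀ and a₂b₂ᵀ must span the same plane of matrices: they are the rank-1 matrices of the form x·S₀ + y·S₁.
det(x·S₀ + y·S₁) is −12·xy = (-12)·(y)(x), vanishing at (x:y) = (1:0) and (0:1).
M₁ = S₀ = [[0, 0], [-2, 4]] = (-2)·[0, 1][1, -2]ᵀ and M₂ = S₁ = [[-3, 0], [2, 0]] = −[3, -2][1, 0]ᵀ, so take a₁ = [0, 1], b₁ = [1, -2], a₂ = [3, -2], b₂ = [1, 0].
Each slice is an integer combination of E₁ = a₁b₁ᵀ and E₂ = a₂b₂ᵀ: S₀ = −2·E₁, S₁ = −E₂, S₂ = −2·E₁ − 2·E₂; reading off coefficients, c₁ = [-2, 0, -2] and c₂ = [0, -1, -2].
Hence T = [0, 1] ⊗ [1, -2] ⊗ [-2, 0, -2] + [3, -2] ⊗ [1, 0] ⊗ [0, -1, -2], so rank(T) ≤ 2.
These bounds meet, so rank(T) = 2.
Check entry T[0,0,2] = -6: (0)·(1)·(-2) + (3)·(1)·(-2) = -6.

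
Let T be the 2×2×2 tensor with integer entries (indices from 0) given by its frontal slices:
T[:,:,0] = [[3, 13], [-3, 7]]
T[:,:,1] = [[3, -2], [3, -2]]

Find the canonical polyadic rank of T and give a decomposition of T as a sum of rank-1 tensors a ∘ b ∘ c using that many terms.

rank(T) = 2

Lower bound: the mode-2 unfolding of T (rows indexed by j, columns by (i,k) = (0,0), (0,1), (1,0), (1,1)) is [[3, 3, -3, 3], [13, -2, 7, -2]].
There the 2×2 minor on rows j ∈ {0, 1}, columns (i,k) ∈ {(0,0), (0,1)} is det [[3, 3], [13, -2]] = -45 ≠ 0, so this unfolding has rank ≥ 2; CP rank is at least every unfolding rank, so rank(T) ≥ 2. (Flattening ranks never certify an upper bound on CP rank; for that we must actually write T with 2 rank-1 terms.)
Upper bound — finding two terms. Write S_k = T[:,:,k] for the frontal slices: S₀ = [[3, 13], [-3, 7]], S₁ = [[3, -2], [3, -2]].
If T = a₁ ∘ b₁ ∘ c₁ + a₂ ∘ b₂ ∘ c₂ then each S_k = c₁[k]·a₁b₁ᵀ + c₂[k]·a₂b₂ᵀ. S₀ and S₁ are linearly independent, so a₁b₁ᵀ and a₂b₂ᵀ must span the same plane of matrices: they are the rank-1 matrices of the form x·S₀ + y·S₁.
det(x·S₀ + y·S₁) is 60·x² − 30·xy = 30·(2·x − y)(x), vanishing at (x:y) = (1:2) and (0:1).
M₁ = S₀ + 2·S₁ = [[9, 9], [3, 3]] = 3·[3, 1][1, 1]ᵀ and M₂ = S₁ = [[3, -2], [3, -2]] = [1, 1][3, -2]ᵀ, so take a₁ = [3, 1], b₁ = [1, 1], a₂ = [1, 1], b₂ = [3, -2].
Each slice is an integer combination of E₁ = a₁b₁ᵀ and E₂ = a₂b₂ᵀ: S₀ = 3·E₁ − 2·E₂, S₁ = E₂; reading off coefficients, c₁ = [3, 0] and c₂ = [-2, 1].
Hence T = [3, 1] ∘ [1, 1] ∘ [3, 0] + [1, 1] ∘ [3, -2] ∘ [-2, 1], so rank(T) ≤ 2.
These bounds meet, so rank(T) = 2.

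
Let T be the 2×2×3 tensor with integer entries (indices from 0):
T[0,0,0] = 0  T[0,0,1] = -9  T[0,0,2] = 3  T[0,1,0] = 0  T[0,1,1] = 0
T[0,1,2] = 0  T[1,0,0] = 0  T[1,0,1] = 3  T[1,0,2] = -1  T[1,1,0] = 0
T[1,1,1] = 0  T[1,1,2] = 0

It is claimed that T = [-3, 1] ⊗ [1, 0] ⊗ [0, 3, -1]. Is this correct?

Reconstruct entrywise from the claimed factors. For example, T[1,1,0] = 0 and Σₗ aₗ[1]bₗ[1]cₗ[0] = (1)·(0)·(0) = 0; checking all 12 entries, every one matches. The claim holds.

Yes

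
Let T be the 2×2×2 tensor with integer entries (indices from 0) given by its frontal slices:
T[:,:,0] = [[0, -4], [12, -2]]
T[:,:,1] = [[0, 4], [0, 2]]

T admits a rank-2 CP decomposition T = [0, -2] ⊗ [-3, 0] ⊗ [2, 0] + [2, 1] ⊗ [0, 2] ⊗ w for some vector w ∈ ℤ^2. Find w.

Subtract the known terms from T to get the rank-1 residual R = [2, 1] ⊗ [0, 2] ⊗ w, so R[i,j,k] = a[i]·b[j]·w[k]. Pick indices with nonzero a[0]·b[1] = (2)·(2) = 4. Only the fibre through (0,1,·) is needed: R[0,1,:] = T[0,1,:] − Σₗ aₗ[0]bₗ[1]cₗ = [-4, 4] − (0)·(0)·[2, 0] = [-4, 4]. Then w[k] = R[0,1,k] / 4 for each k, giving w = [-4, 4] / 4 = [-1, 1].

w = [-1, 1]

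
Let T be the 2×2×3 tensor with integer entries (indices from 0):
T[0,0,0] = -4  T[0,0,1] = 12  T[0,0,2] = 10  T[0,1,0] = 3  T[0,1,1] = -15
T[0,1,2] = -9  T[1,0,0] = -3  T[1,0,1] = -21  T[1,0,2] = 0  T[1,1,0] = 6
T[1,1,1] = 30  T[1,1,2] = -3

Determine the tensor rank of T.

Lower bound: the mode-2 unfolding of T (rows indexed by j, columns by (i,k) = (0,0), (0,1), (0,2), (1,0), (1,1), (1,2)) is [[-4, 12, 10, -3, -21, 0], [3, -15, -9, 6, 30, -3]].
There the 2×2 minor on rows j ∈ {0, 1}, columns (i,k) ∈ {(0,0), (0,1)} is det [[-4, 12], [3, -15]] = 24 ≠ 0, so this unfolding has rank ≥ 2; CP rank is at least every unfolding rank, so rank(T) ≥ 2. (This is only a lower bound: in general the CP rank may exceed every unfolding rank, so we still need to exhibit 2 rank-1 terms summing to T.)
Upper bound — finding two terms. Write S_k = T[:,:,k] for the frontal slices: S₀ = [[-4, 3], [-3, 6]], S₁ = [[12, -15], [-21, 30]], S₂ = [[10, -9], [0, -3]].
If T = a₁ ∘ b₁ ∘ c₁ + a₂ ∘ b₂ ∘ c₂ then each S_k = c₁[k]·a₁b₁ᵀ + c₂[k]·a₂b₂ᵀ. S₀ and S₁ are linearly independent, so a₁b₁ᵀ and a₂b₂ᵀ must span the same plane of matrices: they are the rank-1 matrices of the form x·S₀ + y·S₁.
det(x·S₀ + y·S₁) is −15·x² − 30·xy + 45·y² = (-15)·(x + 3·y)(x − y), vanishing at (x:y) = (3:-1) and (1:1).
M₁ = 3·S₀ − S₁ = [[-24, 24], [12, -12]] = (-12)·[2, -1][1, -1]ᵀ and M₂ = S₀ + S₁ = [[8, -12], [-24, 36]] = 4·[1, -3][2, -3]ᵀ, so take a₁ = [2, -1], b₁ = [1, -1], a₂ = [1, -3], b₂ = [2, -3].
Each slice is an integer combination of E₁ = a₁b₁ᵀ and E₂ = a₂b₂ᵀ: S₀ = −3·E₁ + E₂, S₁ = 3·E₁ + 3·E₂, S₂ = 6·E₁ − E₂; reading off coefficients, c₁ = [-3, 3, 6] and c₂ = [1, 3, -1].
Hence T = [2, -1] ∘ [1, -1] ∘ [-3, 3, 6] + [1, -3] ∘ [2, -3] ∘ [1, 3, -1], so rank(T) ≤ 2.
These bounds meet, so rank(T) = 2.
Check entry T[1,1,1] = 30: (-1)·(-1)·(3) + (-3)·(-3)·(3) = 30.

2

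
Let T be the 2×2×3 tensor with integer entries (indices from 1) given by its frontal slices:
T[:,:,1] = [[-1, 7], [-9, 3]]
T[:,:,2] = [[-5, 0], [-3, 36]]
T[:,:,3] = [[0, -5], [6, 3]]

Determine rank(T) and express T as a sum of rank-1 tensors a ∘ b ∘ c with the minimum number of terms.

Lower bound: in the mode-1 unfolding of T (rows indexed by i, columns by (j,k)) the 2×2 minor on rows i ∈ {1, 2}, columns (j,k) ∈ {(1,1), (1,2)} is det [[-1, -5], [-9, -3]] = -42 ≠ 0, so that unfolding has rank ≥ 2 and hence rank(T) ≥ 2 (CP rank is at least every unfolding rank, though it can be larger).
Upper bound: with S_k = T[:,:,k], the two rank-1 terms a₁b₁ᵀ, a₂b₂ᵀ are the rank-1 members of the pencil x·S₁ + y·S₂.
det(x·S₁ + y·S₂) is 60·x² − 30·xy − 180·y² = 30·(2·x + 3·y)(x − 2·y), vanishing at (x:y) = (3:-2) and (2:1).
M₁ = 3·S₁ − 2·S₂ = [[7, 21], [-21, -63]] = 7·[1, -3][1, 3]ᵀ and M₂ = 2·S₁ + S₂ = [[-7, 14], [-21, 42]] = (-7)·[1, 3][1, -2]ᵀ, so take a₁ = [1, -3], b₁ = [1, 3], a₂ = [1, 3], b₂ = [1, -2].
Each slice is an integer combination of E₁ = a₁b₁ᵀ and E₂ = a₂b₂ᵀ: S₁ = E₁ − 2·E₂, S₂ = −2·E₁ − 3·E₂, S₃ = −E₁ + E₂; reading off coefficients, c₁ = [1, -2, -1] and c₂ = [-2, -3, 1].
Hence T = [1, -3] ∘ [1, 3] ∘ [1, -2, -1] + [1, 3] ∘ [1, -2] ∘ [-2, -3, 1], so rank(T) ≤ 2.
These bounds meet, so rank(T) = 2.

rank(T) = 2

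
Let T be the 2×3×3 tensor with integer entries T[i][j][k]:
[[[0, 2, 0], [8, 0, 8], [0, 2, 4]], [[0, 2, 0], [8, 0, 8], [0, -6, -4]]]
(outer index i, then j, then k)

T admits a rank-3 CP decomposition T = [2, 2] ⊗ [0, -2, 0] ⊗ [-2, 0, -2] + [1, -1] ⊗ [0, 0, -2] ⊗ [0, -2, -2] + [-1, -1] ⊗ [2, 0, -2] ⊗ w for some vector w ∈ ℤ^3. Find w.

Subtract the known terms from T to get the rank-1 residual R = [-1, -1] ⊗ [2, 0, -2] ⊗ w, so R[i,j,k] = a[i]·b[j]·w[k]. Pick indices with nonzero a[0]·b[0] = (-1)·(2) = -2. Only the fibre through (0,0,·) is needed: R[0,0,:] = T[0,0,:] − Σₗ aₗ[0]bₗ[0]cₗ = [0, 2, 0] − (2)·(0)·[-2, 0, -2] − (1)·(0)·[0, -2, -2] = [0, 2, 0]. Then w[k] = R[0,0,k] / -2 for each k, giving w = [0, 2, 0] / -2 = [0, -1, 0].

w = [0, -1, 0]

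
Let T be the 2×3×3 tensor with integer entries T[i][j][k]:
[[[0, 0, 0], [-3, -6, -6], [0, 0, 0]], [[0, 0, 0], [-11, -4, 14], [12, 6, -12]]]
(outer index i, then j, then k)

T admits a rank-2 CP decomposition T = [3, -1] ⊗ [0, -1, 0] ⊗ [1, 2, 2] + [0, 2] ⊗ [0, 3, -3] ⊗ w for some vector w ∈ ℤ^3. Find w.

w = [-2, -1, 2]

Subtract the known terms from T to get the rank-1 residual R = [0, 2] ⊗ [0, 3, -3] ⊗ w, so R[i,j,k] = a[i]·b[j]·w[k]. Pick indices with nonzero a[1]·b[1] = (2)·(3) = 6. Only the fibre through (1,1,·) is needed: R[1,1,:] = T[1,1,:] − Σₗ aₗ[1]bₗ[1]cₗ = [-11, -4, 14] − (-1)·(-1)·[1, 2, 2] = [-12, -6, 12]. Then w[k] = R[1,1,k] / 6 for each k, giving w = [-12, -6, 12] / 6 = [-2, -1, 2].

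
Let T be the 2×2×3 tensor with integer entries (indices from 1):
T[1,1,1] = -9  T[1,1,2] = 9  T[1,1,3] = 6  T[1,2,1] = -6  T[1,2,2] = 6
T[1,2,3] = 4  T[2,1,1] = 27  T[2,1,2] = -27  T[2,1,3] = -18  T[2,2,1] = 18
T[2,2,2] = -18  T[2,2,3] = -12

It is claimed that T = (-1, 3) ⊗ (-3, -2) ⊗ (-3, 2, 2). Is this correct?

Reconstruct entry (1,1,2) from the claimed factors: Σₗ aₗ[1]bₗ[1]cₗ[2] = (-1)·(-3)·(2) = 6, but T[1,1,2] = 9. The claim is false.

No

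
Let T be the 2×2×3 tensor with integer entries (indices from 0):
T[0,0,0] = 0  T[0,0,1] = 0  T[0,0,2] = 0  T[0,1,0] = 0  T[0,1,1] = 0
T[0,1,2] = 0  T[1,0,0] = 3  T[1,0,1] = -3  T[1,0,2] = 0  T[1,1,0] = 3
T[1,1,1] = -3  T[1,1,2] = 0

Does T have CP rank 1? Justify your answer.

Yes

The mode-1 fibre T[:,0,0] = [0, 3] gives a = [0, 1] (primitive direction); the mode-2 fibre T[1,:,0] = [3, 3] gives b = [1, 1]; then c[k] = T[1,0,k] / (a[1]·b[0]) = [3, -3, 0] / 1 = [3, -3, 0].
Expanding [0, 1] ⊗ [1, 1] ⊗ [3, -3, 0] reproduces all 12 entries of T, so T = [0, 1] ⊗ [1, 1] ⊗ [3, -3, 0] and rank(T) ≤ 1.
Equivalently every frontal slice T[:,:,k] is c[k] times the rank-1 matrix [0, 1] ⊗ [1, 1]. So T has rank 1 (it is nonzero).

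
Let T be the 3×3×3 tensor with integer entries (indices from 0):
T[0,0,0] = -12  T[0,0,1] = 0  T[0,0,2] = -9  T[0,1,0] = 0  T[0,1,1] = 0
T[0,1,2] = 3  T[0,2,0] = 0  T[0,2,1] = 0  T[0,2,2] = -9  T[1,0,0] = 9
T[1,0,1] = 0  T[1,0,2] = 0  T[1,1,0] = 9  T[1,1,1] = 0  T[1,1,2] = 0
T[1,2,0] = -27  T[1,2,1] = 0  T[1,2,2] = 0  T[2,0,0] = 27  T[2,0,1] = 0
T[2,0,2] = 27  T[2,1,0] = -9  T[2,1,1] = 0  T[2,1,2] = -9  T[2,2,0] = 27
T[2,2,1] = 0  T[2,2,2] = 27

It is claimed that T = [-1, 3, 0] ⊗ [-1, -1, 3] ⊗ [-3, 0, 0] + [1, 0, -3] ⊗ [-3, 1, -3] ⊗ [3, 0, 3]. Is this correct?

Reconstruct entrywise from the claimed factors. For example, T[1,2,1] = 0 and Σₗ aₗ[1]bₗ[2]cₗ[1] = (3)·(3)·(0) + (0)·(-3)·(0) = 0; checking all 27 entries, every one matches. The claim holds.

Yes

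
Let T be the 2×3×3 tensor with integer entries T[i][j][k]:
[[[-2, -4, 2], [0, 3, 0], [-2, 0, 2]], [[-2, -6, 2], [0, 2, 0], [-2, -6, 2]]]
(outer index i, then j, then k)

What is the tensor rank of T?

Lower bound: in the mode-2 unfolding of T (rows indexed by j, columns by (i,k)) the 3×3 minor on rows j ∈ {0, 1, 2}, columns (i,k) ∈ {(0,0), (0,1), (1,1)} is det [[-2, -4, -6], [0, 3, 2], [-2, 0, -6]] = 16 ≠ 0, so that unfolding has rank ≥ 3 and hence rank(T) ≥ 3 (CP rank is at least every unfolding rank, though it can be larger).
Upper bound: T is a sum of 3 rank-1 terms, T = [1, -2] ⊗ [0, 1, 2] ⊗ [0, 1, 0] + [1, 1] ⊗ [1, 0, 1] ⊗ [-2, -2, 2] + [1, 2] ⊗ [1, -1, 0] ⊗ [0, -2, 0] (one valid choice — decompositions are not unique — normalised so each a, b is primitive with positive first nonzero entry; check it by expanding all entries), so rank(T) ≤ 3.
These bounds meet, so rank(T) = 3.

3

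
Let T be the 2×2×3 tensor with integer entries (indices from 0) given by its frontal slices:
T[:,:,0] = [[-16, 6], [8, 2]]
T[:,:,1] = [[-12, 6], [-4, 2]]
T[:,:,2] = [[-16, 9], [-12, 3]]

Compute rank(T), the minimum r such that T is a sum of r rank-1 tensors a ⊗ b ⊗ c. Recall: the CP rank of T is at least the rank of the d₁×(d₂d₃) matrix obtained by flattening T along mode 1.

Lower bound: the mode-2 unfolding of T (rows indexed by j, columns by (i,k) = (0,0), (0,1), (0,2), (1,0), (1,1), (1,2)) is [[-16, -12, -16, 8, -4, -12], [6, 6, 9, 2, 2, 3]].
There the 2×2 minor on rows j ∈ {0, 1}, columns (i,k) ∈ {(0,0), (0,1)} is det [[-16, -12], [6, 6]] = -24 ≠ 0, so this unfolding has rank ≥ 2; CP rank is at least every unfolding rank, so rank(T) ≥ 2. (Flattening ranks never certify an upper bound on CP rank; for that we must actually write T with 2 rank-1 terms.)
Upper bound — finding two terms. Write S_k = T[:,:,k] for the frontal slices: S₀ = [[-16, 6], [8, 2]], S₁ = [[-12, 6], [-4, 2]], S₂ = [[-16, 9], [-12, 3]].
If T = a₁ ⊗ b₁ ⊗ c₁ + a₂ ⊗ b₂ ⊗ c₂ then each S_k = c₁[k]·a₁b₁ᵀ + c₂[k]·a₂b₂ᵀ. S₀ and S₁ are linearly independent, so a₁b₁ᵀ and a₂b₂ᵀ must span the same plane of matrices: they are the rank-1 matrices of the form x·S₀ + y·S₁.
det(x·S₀ + y·S₁) is −80·x² − 80·xy = (-80)·(x + y)(x), vanishing at (x:y) = (1:-1) and (0:1).
M₁ = S₀ − S₁ = [[-4, 0], [12, 0]] = (-4)·(1, -3)(1, 0)ᵀ and M₂ = S₁ = [[-12, 6], [-4, 2]] = (-2)·(3, 1)(2, -1)ᵀ, so take a₁ = (1, -3), b₁ = (1, 0), a₂ = (3, 1), b₂ = (2, -1).
Each slice is an integer combination of E₁ = a₁b₁ᵀ and E₂ = a₂b₂ᵀ: S₀ = −4·E₁ − 2·E₂, S₁ = −2·E₂, S₂ = 2·E₁ − 3·E₂; reading off coefficients, c₁ = (-4, 0, 2) and c₂ = (-2, -2, -3).
Hence T = (1, -3) ⊗ (1, 0) ⊗ (-4, 0, 2) + (3, 1) ⊗ (2, -1) ⊗ (-2, -2, -3), so rank(T) ≤ 2.
These bounds meet, so rank(T) = 2.
Check entry T[1,1,1] = 2: (-3)·(0)·(0) + (1)·(-1)·(-2) = 2.

2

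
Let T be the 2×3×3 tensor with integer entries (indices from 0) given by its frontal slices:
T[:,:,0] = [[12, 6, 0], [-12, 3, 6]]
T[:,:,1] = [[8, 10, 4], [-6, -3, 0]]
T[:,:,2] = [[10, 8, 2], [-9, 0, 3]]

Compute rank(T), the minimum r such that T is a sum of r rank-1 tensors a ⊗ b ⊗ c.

2

Lower bound: the mode-2 unfolding of T (rows indexed by j, columns by (i,k) = (0,0), (0,1), (0,2), (1,0), (1,1), (1,2)) is [[12, 8, 10, -12, -6, -9], [6, 10, 8, 3, -3, 0], [0, 4, 2, 6, 0, 3]].
There the 2×2 minor on rows j ∈ {0, 1}, columns (i,k) ∈ {(0,0), (0,1)} is det [[12, 8], [6, 10]] = 72 ≠ 0, so this unfolding has rank ≥ 2; CP rank is at least every unfolding rank, so rank(T) ≥ 2. (Unfolding ranks only ever bound the CP rank from below — rank(T) can be strictly larger than all of them — so the matching upper bound has to come from an explicit 2-term decomposition.)
Upper bound — finding two terms. Write S_k = T[:,:,k] for the frontal slices: S₀ = [[12, 6, 0], [-12, 3, 6]], S₁ = [[8, 10, 4], [-6, -3, 0]], S₂ = [[10, 8, 2], [-9, 0, 3]].
If T = a₁ ⊗ b₁ ⊗ c₁ + a₂ ⊗ b₂ ⊗ c₂ then each S_k = c₁[k]·a₁b₁ᵀ + c₂[k]·a₂b₂ᵀ. S₀ and S₁ are linearly independent, so a₁b₁ᵀ and a₂b₂ᵀ must span the same plane of matrices: they are the rank-1 matrices of the form x·S₀ + y·S₁.
The 2×2 minor of x·S₀ + y·S₁ on rows {0,1}, columns {0,1} is 108·x² + 144·xy + 36·y² = 36·(x + y)(3·x + y), vanishing at (x:y) = (1:-1) and (1:-3).
M₁ = S₀ − S₁ = [[4, -4, -4], [-6, 6, 6]] = 2·[2, -3][1, -1, -1]ᵀ and M₂ = S₀ − 3·S₁ = [[-12, -24, -12], [6, 12, 6]] = (-6)·[2, -1][1, 2, 1]ᵀ, so take a₁ = [2, -3], b₁ = [1, -1, -1], a₂ = [2, -1], b₂ = [1, 2, 1].
Each slice is an integer combination of E₁ = a₁b₁ᵀ and E₂ = a₂b₂ᵀ: S₀ = 3·E₁ + 3·E₂, S₁ = E₁ + 3·E₂, S₂ = 2·E₁ + 3·E₂; reading off coefficients, c₁ = [3, 1, 2] and c₂ = [3, 3, 3].
Hence T = [2, -3] ⊗ [1, -1, -1] ⊗ [3, 1, 2] + [2, -1] ⊗ [1, 2, 1] ⊗ [3, 3, 3], so rank(T) ≤ 2.
These bounds meet, so rank(T) = 2.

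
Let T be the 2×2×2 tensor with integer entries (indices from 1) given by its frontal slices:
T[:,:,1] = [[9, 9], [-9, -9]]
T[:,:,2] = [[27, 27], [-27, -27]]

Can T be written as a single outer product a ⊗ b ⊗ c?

Yes

The mode-1 fibre T[:,1,1] = [9, -9] gives a = [1, -1] (primitive direction); the mode-2 fibre T[1,:,1] = [9, 9] gives b = [1, 1]; then c[k] = T[1,1,k] / (a[1]·b[1]) = [9, 27] / 1 = [9, 27].
Expanding [1, -1] ⊗ [1, 1] ⊗ [9, 27] reproduces all 8 entries of T, so T = [1, -1] ⊗ [1, 1] ⊗ [9, 27] and rank(T) ≤ 1.
Equivalently every frontal slice T[:,:,k] is c[k] times the rank-1 matrix [1, -1] ⊗ [1, 1]. So T has rank 1 (it is nonzero).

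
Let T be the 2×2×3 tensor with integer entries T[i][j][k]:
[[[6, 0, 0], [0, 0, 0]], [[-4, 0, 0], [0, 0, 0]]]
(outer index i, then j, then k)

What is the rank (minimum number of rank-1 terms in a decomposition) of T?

Lower bound: T ≠ 0 (e.g. T[0,0,0] = 6), so rank(T) ≥ 1.
Upper bound: if T = a ∘ b ∘ c then every fibre of T is a multiple of the corresponding factor, so read the factors off the fibres through the nonzero entry T[0,0,0] = 6.
The mode-1 fibre T[:,0,0] = [6, -4] gives a = [3, -2] (primitive direction); the mode-2 fibre T[0,:,0] = [6, 0] gives b = [1, 0]; then c[k] = T[0,0,k] / (a[0]·b[0]) = [6, 0, 0] / 3 = [2, 0, 0].
Expanding [3, -2] ∘ [1, 0] ∘ [2, 0, 0] reproduces all 12 entries of T, so T = [3, -2] ∘ [1, 0] ∘ [2, 0, 0] and rank(T) ≤ 1.
These bounds meet, so rank(T) = 1.

1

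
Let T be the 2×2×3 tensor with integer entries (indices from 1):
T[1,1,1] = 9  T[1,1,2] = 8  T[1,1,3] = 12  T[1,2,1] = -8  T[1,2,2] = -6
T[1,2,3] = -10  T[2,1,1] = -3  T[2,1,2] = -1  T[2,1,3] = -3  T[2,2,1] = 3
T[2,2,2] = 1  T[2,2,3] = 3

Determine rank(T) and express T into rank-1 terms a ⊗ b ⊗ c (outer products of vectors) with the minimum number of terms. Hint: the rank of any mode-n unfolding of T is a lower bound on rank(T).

rank(T) = 2

Lower bound: the mode-3 unfolding of T (rows indexed by k, columns by (i,j) = (1,1), (1,2), (2,1), (2,2)) is [[9, -8, -3, 3], [8, -6, -1, 1], [12, -10, -3, 3]].
There the 2×2 minor on rows k ∈ {1, 2}, columns (i,j) ∈ {(1,1), (1,2)} is det [[9, -8], [8, -6]] = 10 ≠ 0, so this unfolding has rank ≥ 2; CP rank is at least every unfolding rank, so rank(T) ≥ 2. (Flattening ranks never certify an upper bound on CP rank; for that we must actually write T with 2 rank-1 terms.)
Upper bound — finding two terms. Write S_k = T[:,:,k] for the frontal slices: S₁ = [[9, -8], [-3, 3]], S₂ = [[8, -6], [-1, 1]], S₃ = [[12, -10], [-3, 3]].
If T = a₁ ⊗ b₁ ⊗ c₁ + a₂ ⊗ b₂ ⊗ c₂ then each S_k = c₁[k]·a₁b₁ᵀ + c₂[k]·a₂b₂ᵀ. S₁ and S₂ are linearly independent, so a₁b₁ᵀ and a₂b₂ᵀ must span the same plane of matrices: they are the rank-1 matrices of the form x·S₁ + y·S₂.
det(x·S₁ + y·S₂) is 3·x² + 7·xy + 2·y² = (x + 2·y)(3·x + y), vanishing at (x:y) = (2:-1) and (1:-3).
M₁ = 2·S₁ − S₂ = [[10, -10], [-5, 5]] = 5·[2, -1][1, -1]ᵀ and M₂ = S₁ − 3·S₂ = [[-15, 10], [0, 0]] = (-5)·[1, 0][3, -2]ᵀ, so take a₁ = [2, -1], b₁ = [1, -1], a₂ = [1, 0], b₂ = [3, -2].
Each slice is an integer combination of E₁ = a₁b₁ᵀ and E₂ = a₂b₂ᵀ: S₁ = 3·E₁ + E₂, S₂ = E₁ + 2·E₂, S₃ = 3·E₁ + 2·E₂; reading off coefficients, c₁ = [3, 1, 3] and c₂ = [1, 2, 2].
Hence T = [2, -1] ⊗ [1, -1] ⊗ [3, 1, 3] + [1, 0] ⊗ [3, -2] ⊗ [1, 2, 2], so rank(T) ≤ 2.
These bounds meet, so rank(T) = 2.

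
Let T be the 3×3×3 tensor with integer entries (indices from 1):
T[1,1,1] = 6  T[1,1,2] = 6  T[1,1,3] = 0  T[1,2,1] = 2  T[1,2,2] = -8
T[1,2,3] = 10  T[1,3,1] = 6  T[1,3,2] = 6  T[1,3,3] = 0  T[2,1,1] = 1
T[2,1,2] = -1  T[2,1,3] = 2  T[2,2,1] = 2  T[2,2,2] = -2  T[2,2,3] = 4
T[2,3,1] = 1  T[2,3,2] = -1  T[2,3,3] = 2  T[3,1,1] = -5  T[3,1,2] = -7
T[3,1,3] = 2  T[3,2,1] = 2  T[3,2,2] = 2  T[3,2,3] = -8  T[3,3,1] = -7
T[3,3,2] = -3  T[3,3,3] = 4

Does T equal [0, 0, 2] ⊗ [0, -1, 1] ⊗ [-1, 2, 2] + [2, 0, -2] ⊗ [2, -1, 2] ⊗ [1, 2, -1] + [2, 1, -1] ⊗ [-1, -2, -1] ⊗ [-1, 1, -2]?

Reconstruct entry (3,2,3) from the claimed factors: Σₗ aₗ[3]bₗ[2]cₗ[3] = (2)·(-1)·(2) + (-2)·(-1)·(-1) + (-1)·(-2)·(-2) = -10, but T[3,2,3] = -8. The claim is false.

No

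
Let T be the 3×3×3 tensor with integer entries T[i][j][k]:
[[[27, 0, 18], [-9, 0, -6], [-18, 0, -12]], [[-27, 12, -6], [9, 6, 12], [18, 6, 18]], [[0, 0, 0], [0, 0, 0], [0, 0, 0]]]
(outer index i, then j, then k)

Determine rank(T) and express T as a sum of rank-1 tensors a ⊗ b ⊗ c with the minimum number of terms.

Lower bound: the mode-1 unfolding of T (rows indexed by i, columns by (j,k) = (0,0), (0,1), (0,2), (1,0), (1,1), (1,2), (2,0), (2,1), (2,2)) is [[27, 0, 18, -9, 0, -6, -18, 0, -12], [-27, 12, -6, 9, 6, 12, 18, 6, 18], [0, 0, 0, 0, 0, 0, 0, 0, 0]].
There the 2×2 minor on rows i ∈ {0, 1}, columns (j,k) ∈ {(0,0), (0,1)} is det [[27, 0], [-27, 12]] = 324 ≠ 0, so this unfolding has rank ≥ 2; CP rank is at least every unfolding rank, so rank(T) ≥ 2. (Flattening ranks never certify an upper bound on CP rank; for that we must actually write T with 2 rank-1 terms.)
Upper bound — finding two terms. Write S_k = T[:,:,k] for the frontal slices: S₀ = [[27, -9, -18], [-27, 9, 18], [0, 0, 0]], S₁ = [[0, 0, 0], [12, 6, 6], [0, 0, 0]], S₂ = [[18, -6, -12], [-6, 12, 18], [0, 0, 0]].
If T = a₁ ⊗ b₁ ⊗ c₁ + a₂ ⊗ b₂ ⊗ c₂ then each S_k = c₁[k]·a₁b₁ᵀ + c₂[k]·a₂b₂ᵀ. S₀ and S₁ are linearly independent, so a₁b₁ᵀ and a₂b₂ᵀ must span the same plane of matrices: they are the rank-1 matrices of the form x·S₀ + y·S₁.
The 2×2 minor of x·S₀ + y·S₁ on rows {0,1}, columns {0,1} is 270·xy = 270·(y)(x), vanishing at (x:y) = (1:0) and (0:1).
M₁ = S₀ = [[27, -9, -18], [-27, 9, 18], [0, 0, 0]] = 9·[1, -1, 0][3, -1, -2]ᵀ and M₂ = S₁ = [[0, 0, 0], [12, 6, 6], [0, 0, 0]] = 6·[0, 1, 0][2, 1, 1]ᵀ, so take a₁ = [1, -1, 0], b₁ = [3, -1, -2], a₂ = [0, 1, 0], b₂ = [2, 1, 1].
Each slice is an integer combination of E₁ = a₁b₁ᵀ and E₂ = a₂b₂ᵀ: S₀ = 9·E₁, S₁ = 6·E₂, S₂ = 6·E₁ + 6·E₂; reading off coefficients, c₁ = [9, 0, 6] and c₂ = [0, 6, 6].
Hence T = [1, -1, 0] ⊗ [3, -1, -2] ⊗ [9, 0, 6] + [0, 1, 0] ⊗ [2, 1, 1] ⊗ [0, 6, 6], so rank(T) ≤ 2.
These bounds meet, so rank(T) = 2.

rank(T) = 2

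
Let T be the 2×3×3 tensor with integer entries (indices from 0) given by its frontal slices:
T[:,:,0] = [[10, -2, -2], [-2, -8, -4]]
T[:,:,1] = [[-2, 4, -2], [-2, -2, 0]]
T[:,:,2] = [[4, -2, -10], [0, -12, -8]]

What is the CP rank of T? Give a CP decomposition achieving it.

rank(T) = 3

Lower bound: the mode-2 unfolding of T (rows indexed by j, columns by (i,k) = (0,0), (0,1), (0,2), (1,0), (1,1), (1,2)) is [[10, -2, 4, -2, -2, 0], [-2, 4, -2, -8, -2, -12], [-2, -2, -10, -4, 0, -8]].
There the 3×3 minor on rows j ∈ {0, 1, 2}, columns (i,k) ∈ {(0,0), (0,1), (0,2)} is det [[10, -2, 4], [-2, 4, -2], [-2, -2, -10]] = -360 ≠ 0, so this unfolding has rank ≥ 3; CP rank is at least every unfolding rank, so rank(T) ≥ 3. (Unfolding ranks only ever bound the CP rank from below — rank(T) can be strictly larger than all of them — so the matching upper bound has to come from an explicit 3-term decomposition.)
Upper bound: T is a sum of 3 rank-1 terms, T = (1, -1) ⊗ (1, 1, 0) ⊗ (4, 2, 4) + (1, 0) ⊗ (2, -1, 1) ⊗ (2, -2, -2) + (1, 1) ⊗ (1, -2, -2) ⊗ (2, 0, 4) (one valid choice — decompositions are not unique — normalised so each a, b is primitive with positive first nonzero entry; check it by expanding all entries), so rank(T) ≤ 3.
These bounds meet, so rank(T) = 3.
Check entry T[0,1,0] = -2: (1)·(1)·(4) + (1)·(-1)·(2) + (1)·(-2)·(2) = -2.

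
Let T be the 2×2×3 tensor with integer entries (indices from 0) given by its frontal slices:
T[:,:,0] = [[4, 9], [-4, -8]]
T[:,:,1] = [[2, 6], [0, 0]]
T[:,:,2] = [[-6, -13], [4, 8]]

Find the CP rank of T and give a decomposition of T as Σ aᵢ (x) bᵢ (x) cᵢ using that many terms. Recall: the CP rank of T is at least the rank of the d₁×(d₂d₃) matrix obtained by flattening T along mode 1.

rank(T) = 3

Lower bound: the mode-3 unfolding of T (rows indexed by k, columns by (i,j) = (0,0), (0,1), (1,0), (1,1)) is [[4, 9, -4, -8], [2, 6, 0, 0], [-6, -13, 4, 8]].
There the 3×3 minor on rows k ∈ {0, 1, 2}, columns (i,j) ∈ {(0,0), (0,1), (1,0)} is det [[4, 9, -4], [2, 6, 0], [-6, -13, 4]] = -16 ≠ 0, so this unfolding has rank ≥ 3; CP rank is at least every unfolding rank, so rank(T) ≥ 3. (This is only a lower bound: in general the CP rank may exceed every unfolding rank, so we still need to exhibit 3 rank-1 terms summing to T.)
Upper bound: T is a sum of 3 rank-1 terms, T = [1, -2] (x) [1, 2] (x) [2, 0, -2] + [1, 0] (x) [0, 1] (x) [1, 2, -1] + [1, 0] (x) [1, 2] (x) [2, 2, -4] (one valid choice — decompositions are not unique — normalised so each a, b is primitive with positive first nonzero entry; check it by expanding all entries), so rank(T) ≤ 3.
These bounds meet, so rank(T) = 3.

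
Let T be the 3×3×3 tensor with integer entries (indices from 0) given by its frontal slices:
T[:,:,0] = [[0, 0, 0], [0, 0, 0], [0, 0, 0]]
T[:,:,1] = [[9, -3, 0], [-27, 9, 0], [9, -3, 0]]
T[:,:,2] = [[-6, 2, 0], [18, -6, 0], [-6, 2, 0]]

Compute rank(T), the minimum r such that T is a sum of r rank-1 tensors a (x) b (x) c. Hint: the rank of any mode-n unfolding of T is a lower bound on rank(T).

1

Lower bound: T ≠ 0 (e.g. T[0,0,1] = 9), so rank(T) ≥ 1.
Upper bound: if T = a (x) b (x) c then every fibre of T is a multiple of the corresponding factor, so read the factors off the fibres through the nonzero entry T[0,0,1] = 9.
The mode-1 fibre T[:,0,1] = [9, -27, 9] gives a = (1, -3, 1) (primitive direction); the mode-2 fibre T[0,:,1] = [9, -3, 0] gives b = (3, -1, 0); then c[k] = T[0,0,k] / (a[0]·b[0]) = [0, 9, -6] / 3 = (0, 3, -2).
Expanding (1, -3, 1) (x) (3, -1, 0) (x) (0, 3, -2) reproduces all 27 entries of T, so T = (1, -3, 1) (x) (3, -1, 0) (x) (0, 3, -2) and rank(T) ≤ 1.
These bounds meet, so rank(T) = 1.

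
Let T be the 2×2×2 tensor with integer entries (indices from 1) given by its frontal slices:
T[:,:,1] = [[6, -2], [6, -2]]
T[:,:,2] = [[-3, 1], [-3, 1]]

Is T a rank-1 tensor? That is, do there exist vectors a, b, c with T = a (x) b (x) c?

If T = a (x) b (x) c then every fibre of T is a multiple of the corresponding factor, so read the factors off the fibres through the nonzero entry T[1,1,1] = 6.
The mode-1 fibre T[:,1,1] = [6, 6] gives a = (1, 1) (primitive direction); the mode-2 fibre T[1,:,1] = [6, -2] gives b = (3, -1); then c[k] = T[1,1,k] / (a[1]·b[1]) = [6, -3] / 3 = (2, -1).
Expanding (1, 1) (x) (3, -1) (x) (2, -1) reproduces all 8 entries of T, so T = (1, 1) (x) (3, -1) (x) (2, -1) and rank(T) ≤ 1.
Equivalently every frontal slice T[:,:,k] is c[k] times the rank-1 matrix (1, 1) (x) (3, -1). So T has rank 1 (it is nonzero).

Yes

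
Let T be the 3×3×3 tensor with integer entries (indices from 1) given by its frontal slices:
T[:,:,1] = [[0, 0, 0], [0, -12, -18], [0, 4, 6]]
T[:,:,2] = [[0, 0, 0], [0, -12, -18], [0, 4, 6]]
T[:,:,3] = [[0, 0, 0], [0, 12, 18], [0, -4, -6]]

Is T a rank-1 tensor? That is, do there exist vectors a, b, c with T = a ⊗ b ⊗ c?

Yes

If T = a ⊗ b ⊗ c then every fibre of T is a multiple of the corresponding factor, so read the factors off the fibres through the nonzero entry T[2,2,1] = -12.
The mode-1 fibre T[:,2,1] = [0, -12, 4] gives a = [0, 3, -1] (primitive direction); the mode-2 fibre T[2,:,1] = [0, -12, -18] gives b = [0, 2, 3]; then c[k] = T[2,2,k] / (a[2]·b[2]) = [-12, -12, 12] / 6 = [-2, -2, 2].
Expanding [0, 3, -1] ⊗ [0, 2, 3] ⊗ [-2, -2, 2] reproduces all 27 entries of T, so T = [0, 3, -1] ⊗ [0, 2, 3] ⊗ [-2, -2, 2] and rank(T) ≤ 1.
Equivalently every frontal slice T[:,:,k] is c[k] times the rank-1 matrix [0, 3, -1] ⊗ [0, 2, 3]. So T has rank 1 (it is nonzero).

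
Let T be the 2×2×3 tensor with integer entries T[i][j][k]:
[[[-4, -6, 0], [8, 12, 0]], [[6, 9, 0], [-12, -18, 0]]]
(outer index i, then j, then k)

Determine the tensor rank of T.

1

Lower bound: T ≠ 0 (e.g. T[0,0,0] = -4), so rank(T) ≥ 1.
Upper bound: the mode-1 fibre T[:,0,0] = [-4, 6] gives a = [2, -3] (primitive direction); the mode-2 fibre T[0,:,0] = [-4, 8] gives b = [1, -2]; then c[k] = T[0,0,k] / (a[0]·b[0]) = [-4, -6, 0] / 2 = [-2, -3, 0].
Expanding [2, -3] ⊗ [1, -2] ⊗ [-2, -3, 0] reproduces all 12 entries of T, so T = [2, -3] ⊗ [1, -2] ⊗ [-2, -3, 0] and rank(T) ≤ 1.
These bounds meet, so rank(T) = 1.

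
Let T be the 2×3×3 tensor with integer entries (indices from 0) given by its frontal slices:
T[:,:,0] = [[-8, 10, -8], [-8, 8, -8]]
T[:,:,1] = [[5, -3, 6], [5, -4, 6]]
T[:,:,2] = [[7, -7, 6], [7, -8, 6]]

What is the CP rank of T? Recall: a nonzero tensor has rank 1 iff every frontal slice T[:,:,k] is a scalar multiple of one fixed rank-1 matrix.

3

Lower bound: the mode-3 unfolding of T (rows indexed by k, columns by (i,j) = (0,0), (0,1), (0,2), (1,0), (1,1), (1,2)) is [[-8, 10, -8, -8, 8, -8], [5, -3, 6, 5, -4, 6], [7, -7, 6, 7, -8, 6]].
There the 3×3 minor on rows k ∈ {0, 1, 2}, columns (i,j) ∈ {(0,0), (0,1), (0,2)} is det [[-8, 10, -8], [5, -3, 6], [7, -7, 6]] = 40 ≠ 0, so this unfolding has rank ≥ 3; CP rank is at least every unfolding rank, so rank(T) ≥ 3. (Flattening ranks never certify an upper bound on CP rank; for that we must actually write T with 3 rank-1 terms.)
Upper bound: T is a sum of 3 rank-1 terms, T = [1, 0] (x) [0, 1, 0] (x) [2, 1, 1] + [1, 1] (x) [1, -1, 1] (x) [-8, 4, 8] + [1, 1] (x) [1, 0, 2] (x) [0, 1, -1] (one valid choice — decompositions are not unique — normalised so each a, b is primitive with positive first nonzero entry; check it by expanding all entries), so rank(T) ≤ 3.
These bounds meet, so rank(T) = 3.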